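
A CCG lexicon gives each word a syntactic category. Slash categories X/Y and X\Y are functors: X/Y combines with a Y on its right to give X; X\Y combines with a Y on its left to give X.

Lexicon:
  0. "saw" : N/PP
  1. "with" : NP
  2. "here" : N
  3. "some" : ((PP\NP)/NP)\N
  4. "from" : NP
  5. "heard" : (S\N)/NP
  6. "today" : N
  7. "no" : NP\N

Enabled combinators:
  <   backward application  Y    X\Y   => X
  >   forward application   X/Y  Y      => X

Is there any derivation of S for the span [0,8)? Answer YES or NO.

[0,8] S   <
  [0,5] N   >
    [0,1] "saw" : N/PP
    [1,5] PP   <
      [1,2] "with" : NP
      [2,5] PP\NP   >
        [2,4] (PP\NP)/NP   <
          [2,3] "here" : N
          [3,4] "some" : ((PP\NP)/NP)\N
        [4,5] "from" : NP
  [5,8] S\N   >
    [5,6] "heard" : (S\N)/NP
    [6,8] NP   <
      [6,7] "today" : N
      [7,8] "no" : NP\N

YES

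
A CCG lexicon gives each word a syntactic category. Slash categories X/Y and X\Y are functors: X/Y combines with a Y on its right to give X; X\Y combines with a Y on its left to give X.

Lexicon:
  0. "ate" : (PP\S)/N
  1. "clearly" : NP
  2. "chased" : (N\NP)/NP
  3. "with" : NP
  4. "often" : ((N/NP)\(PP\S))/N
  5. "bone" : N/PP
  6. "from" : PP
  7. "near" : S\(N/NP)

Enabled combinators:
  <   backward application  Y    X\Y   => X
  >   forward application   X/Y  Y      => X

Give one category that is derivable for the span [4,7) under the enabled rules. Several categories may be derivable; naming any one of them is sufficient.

(N/NP)\(PP\S)

[0,8] S   <
  [0,7] N/NP   <
    [0,4] PP\S   >
      [0,1] "ate" : (PP\S)/N
      [1,4] N   <
        [1,2] "clearly" : NP
        [2,4] N\NP   >
          [2,3] "chased" : (N\NP)/NP
          [3,4] "with" : NP
    [4,7] (N/NP)\(PP\S)   >
      [4,5] "often" : ((N/NP)\(PP\S))/N
      [5,7] N   >
        [5,6] "bone" : N/PP
        [6,7] "from" : PP
  [7,8] "near" : S\(N/NP)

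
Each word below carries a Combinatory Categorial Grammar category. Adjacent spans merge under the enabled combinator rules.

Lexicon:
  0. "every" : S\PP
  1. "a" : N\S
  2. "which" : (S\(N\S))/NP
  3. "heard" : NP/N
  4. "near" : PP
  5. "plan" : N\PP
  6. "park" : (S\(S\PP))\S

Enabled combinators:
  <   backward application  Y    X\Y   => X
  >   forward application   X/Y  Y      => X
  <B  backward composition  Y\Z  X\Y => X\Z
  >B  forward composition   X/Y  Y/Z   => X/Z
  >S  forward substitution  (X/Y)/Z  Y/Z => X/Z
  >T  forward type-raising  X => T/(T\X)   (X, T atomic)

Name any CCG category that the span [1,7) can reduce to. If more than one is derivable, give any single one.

[0,7] S   <
  [0,1] "every" : S\PP
  [1,7] S\(S\PP)   <
    [1,6] S   <
      [1,2] "a" : N\S
      [2,6] S\(N\S)   >
        [2,3] "which" : (S\(N\S))/NP
        [3,6] NP   >
          [3,4] "heard" : NP/N
          [4,6] N   >
            [4,5] N/(N\PP)   >T
              [4,5] "near" : PP
            [5,6] "plan" : N\PP
    [6,7] "park" : (S\(S\PP))\S

S\(S\PP)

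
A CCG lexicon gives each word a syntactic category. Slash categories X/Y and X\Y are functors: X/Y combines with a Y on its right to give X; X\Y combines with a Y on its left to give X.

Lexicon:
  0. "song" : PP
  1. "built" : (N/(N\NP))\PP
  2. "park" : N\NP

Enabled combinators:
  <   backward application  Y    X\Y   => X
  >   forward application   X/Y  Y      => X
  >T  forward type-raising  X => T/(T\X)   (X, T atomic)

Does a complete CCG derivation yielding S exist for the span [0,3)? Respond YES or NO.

NO

PP (N/(N\NP))\PP N\NP
CKY chart[0,3] = {N, N/(N\N), NP/(NP\N), PP/(PP\N), S/(S\N)}; S ∉ chart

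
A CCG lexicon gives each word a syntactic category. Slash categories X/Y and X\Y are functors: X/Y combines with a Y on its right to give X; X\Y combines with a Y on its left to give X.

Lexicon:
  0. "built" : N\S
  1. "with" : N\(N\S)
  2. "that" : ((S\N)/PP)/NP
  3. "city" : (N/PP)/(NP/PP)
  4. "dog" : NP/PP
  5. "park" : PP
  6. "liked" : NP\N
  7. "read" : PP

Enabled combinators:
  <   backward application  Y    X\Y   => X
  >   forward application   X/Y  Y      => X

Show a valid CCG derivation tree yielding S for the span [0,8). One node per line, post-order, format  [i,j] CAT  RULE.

[0,1] N\S  lex  "built"
[1,2] N\(N\S)  lex  "with"
[0,2] N  <  k=1
[2,3] ((S\N)/PP)/NP  lex  "that"
[3,4] (N/PP)/(NP/PP)  lex  "city"
[4,5] NP/PP  lex  "dog"
[3,5] N/PP  >  k=4
[5,6] PP  lex  "park"
[3,6] N  >  k=5
[6,7] NP\N  lex  "liked"
[3,7] NP  <  k=6
[2,7] (S\N)/PP  >  k=3
[7,8] PP  lex  "read"
[2,8] S\N  >  k=7
[0,8] S  <  k=2

[0,8] S   <
  [0,2] N   <
    [0,1] "built" : N\S
    [1,2] "with" : N\(N\S)
  [2,8] S\N   >
    [2,7] (S\N)/PP   >
      [2,3] "that" : ((S\N)/PP)/NP
      [3,7] NP   <
        [3,6] N   >
          [3,5] N/PP   >
            [3,4] "city" : (N/PP)/(NP/PP)
            [4,5] "dog" : NP/PP
          [5,6] "park" : PP
        [6,7] "liked" : NP\N
    [7,8] "read" : PP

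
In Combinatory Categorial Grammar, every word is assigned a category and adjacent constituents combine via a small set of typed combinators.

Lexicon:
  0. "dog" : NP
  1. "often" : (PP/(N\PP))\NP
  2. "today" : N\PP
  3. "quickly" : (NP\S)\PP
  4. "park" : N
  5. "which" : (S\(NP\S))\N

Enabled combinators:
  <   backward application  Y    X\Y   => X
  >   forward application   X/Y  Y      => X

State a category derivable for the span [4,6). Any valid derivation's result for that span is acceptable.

[0,6] S   <
  [0,4] NP\S   <
    [0,3] PP   >
      [0,2] PP/(N\PP)   <
        [0,1] "dog" : NP
        [1,2] "often" : (PP/(N\PP))\NP
      [2,3] "today" : N\PP
    [3,4] "quickly" : (NP\S)\PP
  [4,6] S\(NP\S)   <
    [4,5] "park" : N
    [5,6] "which" : (S\(NP\S))\N

S\(NP\S)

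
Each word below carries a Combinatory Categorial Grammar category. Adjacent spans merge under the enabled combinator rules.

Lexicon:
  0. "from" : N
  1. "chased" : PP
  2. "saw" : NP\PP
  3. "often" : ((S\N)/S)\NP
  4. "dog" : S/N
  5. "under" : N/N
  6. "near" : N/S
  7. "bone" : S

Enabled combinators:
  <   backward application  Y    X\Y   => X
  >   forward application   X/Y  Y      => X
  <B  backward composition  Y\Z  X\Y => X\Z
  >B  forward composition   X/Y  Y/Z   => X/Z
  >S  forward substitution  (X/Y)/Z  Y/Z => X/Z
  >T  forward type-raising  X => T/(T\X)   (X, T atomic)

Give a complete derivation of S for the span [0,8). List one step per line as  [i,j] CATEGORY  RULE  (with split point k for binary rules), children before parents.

[0,8] S   <
  [0,1] "from" : N
  [1,8] S\N   >
    [1,4] (S\N)/S   <
      [1,3] NP   <
        [1,2] "chased" : PP
        [2,3] "saw" : NP\PP
      [3,4] "often" : ((S\N)/S)\NP
    [4,8] S   >
      [4,5] "dog" : S/N
      [5,8] N   >
        [5,7] N/S   >B
          [5,6] "under" : N/N
          [6,7] "near" : N/S
        [7,8] "bone" : S

[0,1] N  lex  "from"
[1,2] PP  lex  "chased"
[2,3] NP\PP  lex  "saw"
[1,3] NP  <  k=2
[3,4] ((S\N)/S)\NP  lex  "often"
[1,4] (S\N)/S  <  k=3
[4,5] S/N  lex  "dog"
[5,6] N/N  lex  "under"
[6,7] N/S  lex  "near"
[5,7] N/S  >B  k=6
[7,8] S  lex  "bone"
[5,8] N  >  k=7
[4,8] S  >  k=5
[1,8] S\N  >  k=4
[0,8] S  <  k=1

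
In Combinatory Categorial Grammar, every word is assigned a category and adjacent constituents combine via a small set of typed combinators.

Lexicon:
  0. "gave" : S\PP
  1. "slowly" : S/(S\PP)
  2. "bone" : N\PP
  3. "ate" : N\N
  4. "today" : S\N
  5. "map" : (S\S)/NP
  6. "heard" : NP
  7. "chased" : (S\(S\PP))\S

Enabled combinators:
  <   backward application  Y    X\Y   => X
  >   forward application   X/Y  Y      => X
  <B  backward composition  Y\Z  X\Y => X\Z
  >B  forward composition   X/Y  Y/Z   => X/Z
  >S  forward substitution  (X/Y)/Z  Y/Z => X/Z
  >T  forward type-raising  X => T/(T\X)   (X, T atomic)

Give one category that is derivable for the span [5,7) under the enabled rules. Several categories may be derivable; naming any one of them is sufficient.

[0,8] S   <
  [0,1] "gave" : S\PP
  [1,8] S\(S\PP)   <
    [1,7] S   >
      [1,2] "slowly" : S/(S\PP)
      [2,7] S\PP   <B
        [2,5] S\PP   <B
          [2,3] "bone" : N\PP
          [3,5] S\N   <B
            [3,4] "ate" : N\N
            [4,5] "today" : S\N
        [5,7] S\S   >
          [5,6] "map" : (S\S)/NP
          [6,7] "heard" : NP
    [7,8] "chased" : (S\(S\PP))\S

S\S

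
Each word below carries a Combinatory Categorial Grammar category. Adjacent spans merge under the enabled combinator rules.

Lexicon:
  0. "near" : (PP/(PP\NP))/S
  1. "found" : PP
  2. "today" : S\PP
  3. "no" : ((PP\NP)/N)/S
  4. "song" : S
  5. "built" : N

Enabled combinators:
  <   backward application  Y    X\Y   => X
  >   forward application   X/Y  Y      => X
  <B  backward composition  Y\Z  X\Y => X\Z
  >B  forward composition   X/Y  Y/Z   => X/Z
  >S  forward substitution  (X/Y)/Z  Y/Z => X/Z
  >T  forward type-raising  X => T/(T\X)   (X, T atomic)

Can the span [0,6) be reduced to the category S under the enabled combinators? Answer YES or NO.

(PP/(PP\NP))/S PP S\PP ((PP\NP)/N)/S S N
CKY chart[0,6] = {N/(N\PP), NP/(NP\PP), PP, PP/(N\N), PP/(PP\PP), S/(S\PP)}; S ∉ chart

NO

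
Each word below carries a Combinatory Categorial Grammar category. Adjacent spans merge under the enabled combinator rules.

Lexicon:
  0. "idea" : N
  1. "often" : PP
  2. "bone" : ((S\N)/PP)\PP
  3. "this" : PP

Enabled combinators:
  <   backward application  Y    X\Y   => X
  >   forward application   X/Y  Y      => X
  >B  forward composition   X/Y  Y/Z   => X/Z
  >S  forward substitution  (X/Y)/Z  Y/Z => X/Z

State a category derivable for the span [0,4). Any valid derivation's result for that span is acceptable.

S

[0,4] S   <
  [0,1] "idea" : N
  [1,4] S\N   >
    [1,3] (S\N)/PP   <
      [1,2] "often" : PP
      [2,3] "bone" : ((S\N)/PP)\PP
    [3,4] "this" : PP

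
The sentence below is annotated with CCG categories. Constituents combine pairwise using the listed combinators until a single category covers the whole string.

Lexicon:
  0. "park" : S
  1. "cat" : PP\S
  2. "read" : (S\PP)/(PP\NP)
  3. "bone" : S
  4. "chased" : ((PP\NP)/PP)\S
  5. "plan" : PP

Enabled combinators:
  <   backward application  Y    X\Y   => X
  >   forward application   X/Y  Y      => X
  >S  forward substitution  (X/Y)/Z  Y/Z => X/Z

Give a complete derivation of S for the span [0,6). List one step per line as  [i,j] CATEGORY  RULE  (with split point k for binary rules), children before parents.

[0,1] S  lex  "park"
[1,2] PP\S  lex  "cat"
[0,2] PP  <  k=1
[2,3] (S\PP)/(PP\NP)  lex  "read"
[3,4] S  lex  "bone"
[4,5] ((PP\NP)/PP)\S  lex  "chased"
[3,5] (PP\NP)/PP  <  k=4
[5,6] PP  lex  "plan"
[3,6] PP\NP  >  k=5
[2,6] S\PP  >  k=3
[0,6] S  <  k=2

[0,6] S   <
  [0,2] PP   <
    [0,1] "park" : S
    [1,2] "cat" : PP\S
  [2,6] S\PP   >
    [2,3] "read" : (S\PP)/(PP\NP)
    [3,6] PP\NP   >
      [3,5] (PP\NP)/PP   <
        [3,4] "bone" : S
        [4,5] "chased" : ((PP\NP)/PP)\S
      [5,6] "plan" : PP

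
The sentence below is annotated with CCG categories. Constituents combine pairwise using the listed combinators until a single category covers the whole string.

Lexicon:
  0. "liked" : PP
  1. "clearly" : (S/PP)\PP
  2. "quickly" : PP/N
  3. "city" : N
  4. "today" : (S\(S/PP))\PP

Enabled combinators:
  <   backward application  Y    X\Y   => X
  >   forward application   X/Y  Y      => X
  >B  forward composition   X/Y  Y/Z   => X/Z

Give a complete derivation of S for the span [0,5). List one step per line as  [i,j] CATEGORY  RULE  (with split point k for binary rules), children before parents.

[0,1] PP  lex  "liked"
[1,2] (S/PP)\PP  lex  "clearly"
[0,2] S/PP  <  k=1
[2,3] PP/N  lex  "quickly"
[3,4] N  lex  "city"
[2,4] PP  >  k=3
[4,5] (S\(S/PP))\PP  lex  "today"
[2,5] S\(S/PP)  <  k=4
[0,5] S  <  k=2

[0,5] S   <
  [0,2] S/PP   <
    [0,1] "liked" : PP
    [1,2] "clearly" : (S/PP)\PP
  [2,5] S\(S/PP)   <
    [2,4] PP   >
      [2,3] "quickly" : PP/N
      [3,4] "city" : N
    [4,5] "today" : (S\(S/PP))\PP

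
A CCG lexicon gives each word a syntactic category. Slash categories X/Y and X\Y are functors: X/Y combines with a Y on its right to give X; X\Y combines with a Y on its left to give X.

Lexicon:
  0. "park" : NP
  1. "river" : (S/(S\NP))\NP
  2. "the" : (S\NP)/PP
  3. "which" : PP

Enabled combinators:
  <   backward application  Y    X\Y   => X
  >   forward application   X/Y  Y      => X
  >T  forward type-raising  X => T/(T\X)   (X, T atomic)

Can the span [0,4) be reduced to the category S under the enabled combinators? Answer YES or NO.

YES

[0,4] S   >
  [0,2] S/(S\NP)   <
    [0,1] "park" : NP
    [1,2] "river" : (S/(S\NP))\NP
  [2,4] S\NP   >
    [2,3] "the" : (S\NP)/PP
    [3,4] "which" : PP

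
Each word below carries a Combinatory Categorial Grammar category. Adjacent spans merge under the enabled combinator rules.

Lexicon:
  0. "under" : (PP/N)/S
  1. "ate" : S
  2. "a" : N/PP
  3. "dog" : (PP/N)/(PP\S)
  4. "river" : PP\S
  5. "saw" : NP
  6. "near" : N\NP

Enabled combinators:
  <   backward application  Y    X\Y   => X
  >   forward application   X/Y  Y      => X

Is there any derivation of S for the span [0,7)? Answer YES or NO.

NO

(PP/N)/S S N/PP (PP/N)/(PP\S) PP\S NP N\NP
CKY chart[0,7] = {PP}; S ∉ chart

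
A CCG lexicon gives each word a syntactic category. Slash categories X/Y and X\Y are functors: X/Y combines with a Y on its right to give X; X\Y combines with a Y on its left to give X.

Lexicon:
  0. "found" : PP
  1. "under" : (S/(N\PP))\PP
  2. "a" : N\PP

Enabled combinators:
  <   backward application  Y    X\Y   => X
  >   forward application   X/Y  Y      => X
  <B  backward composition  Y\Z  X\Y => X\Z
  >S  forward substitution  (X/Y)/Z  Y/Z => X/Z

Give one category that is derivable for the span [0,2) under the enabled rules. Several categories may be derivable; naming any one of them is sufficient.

S/(N\PP)

[0,3] S   >
  [0,2] S/(N\PP)   <
    [0,1] "found" : PP
    [1,2] "under" : (S/(N\PP))\PP
  [2,3] "a" : N\PP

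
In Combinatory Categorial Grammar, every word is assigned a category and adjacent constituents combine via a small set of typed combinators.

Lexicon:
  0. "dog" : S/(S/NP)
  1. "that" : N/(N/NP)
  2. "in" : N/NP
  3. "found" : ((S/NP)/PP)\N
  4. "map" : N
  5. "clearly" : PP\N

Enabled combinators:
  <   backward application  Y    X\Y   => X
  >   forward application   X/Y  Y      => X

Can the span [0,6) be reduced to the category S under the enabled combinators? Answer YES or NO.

[0,6] S   >
  [0,1] "dog" : S/(S/NP)
  [1,6] S/NP   >
    [1,4] (S/NP)/PP   <
      [1,3] N   >
        [1,2] "that" : N/(N/NP)
        [2,3] "in" : N/NP
      [3,4] "found" : ((S/NP)/PP)\N
    [4,6] PP   <
      [4,5] "map" : N
      [5,6] "clearly" : PP\N

YES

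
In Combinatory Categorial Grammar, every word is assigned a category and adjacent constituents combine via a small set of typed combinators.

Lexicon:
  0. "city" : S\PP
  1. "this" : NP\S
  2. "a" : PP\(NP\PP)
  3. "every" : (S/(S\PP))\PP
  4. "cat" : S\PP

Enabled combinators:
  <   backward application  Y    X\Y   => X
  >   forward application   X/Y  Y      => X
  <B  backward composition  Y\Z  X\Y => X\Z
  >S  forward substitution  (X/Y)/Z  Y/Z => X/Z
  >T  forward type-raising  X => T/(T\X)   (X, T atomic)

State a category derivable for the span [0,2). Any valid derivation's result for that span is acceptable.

NP\PP

[0,5] S   >
  [0,4] S/(S\PP)   <
    [0,3] PP   <
      [0,2] NP\PP   <B
        [0,1] "city" : S\PP
        [1,2] "this" : NP\S
      [2,3] "a" : PP\(NP\PP)
    [3,4] "every" : (S/(S\PP))\PP
  [4,5] "cat" : S\PP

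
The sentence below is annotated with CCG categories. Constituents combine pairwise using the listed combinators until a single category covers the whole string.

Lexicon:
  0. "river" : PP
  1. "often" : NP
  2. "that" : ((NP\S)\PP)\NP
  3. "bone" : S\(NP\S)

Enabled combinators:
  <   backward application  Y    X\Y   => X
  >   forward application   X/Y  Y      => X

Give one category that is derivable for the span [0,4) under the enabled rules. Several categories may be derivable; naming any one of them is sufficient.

[0,4] S   <
  [0,3] NP\S   <
    [0,1] "river" : PP
    [1,3] (NP\S)\PP   <
      [1,2] "often" : NP
      [2,3] "that" : ((NP\S)\PP)\NP
  [3,4] "bone" : S\(NP\S)

S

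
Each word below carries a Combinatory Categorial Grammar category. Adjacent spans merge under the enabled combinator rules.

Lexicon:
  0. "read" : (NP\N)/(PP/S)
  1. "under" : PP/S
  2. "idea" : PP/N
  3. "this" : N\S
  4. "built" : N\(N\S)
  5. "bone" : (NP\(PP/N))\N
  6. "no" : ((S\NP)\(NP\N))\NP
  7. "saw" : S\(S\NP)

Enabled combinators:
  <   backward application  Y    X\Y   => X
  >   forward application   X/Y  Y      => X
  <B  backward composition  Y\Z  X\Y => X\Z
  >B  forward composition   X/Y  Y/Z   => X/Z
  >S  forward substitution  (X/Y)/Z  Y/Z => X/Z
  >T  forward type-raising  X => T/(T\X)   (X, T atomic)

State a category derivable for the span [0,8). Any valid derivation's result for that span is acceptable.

[0,8] S   <
  [0,7] S\NP   <
    [0,2] NP\N   >
      [0,1] "read" : (NP\N)/(PP/S)
      [1,2] "under" : PP/S
    [2,7] (S\NP)\(NP\N)   <
      [2,6] NP   <
        [2,3] "idea" : PP/N
        [3,6] NP\(PP/N)   <
          [3,5] N   <
            [3,4] "this" : N\S
            [4,5] "built" : N\(N\S)
          [5,6] "bone" : (NP\(PP/N))\N
      [6,7] "no" : ((S\NP)\(NP\N))\NP
  [7,8] "saw" : S\(S\NP)

S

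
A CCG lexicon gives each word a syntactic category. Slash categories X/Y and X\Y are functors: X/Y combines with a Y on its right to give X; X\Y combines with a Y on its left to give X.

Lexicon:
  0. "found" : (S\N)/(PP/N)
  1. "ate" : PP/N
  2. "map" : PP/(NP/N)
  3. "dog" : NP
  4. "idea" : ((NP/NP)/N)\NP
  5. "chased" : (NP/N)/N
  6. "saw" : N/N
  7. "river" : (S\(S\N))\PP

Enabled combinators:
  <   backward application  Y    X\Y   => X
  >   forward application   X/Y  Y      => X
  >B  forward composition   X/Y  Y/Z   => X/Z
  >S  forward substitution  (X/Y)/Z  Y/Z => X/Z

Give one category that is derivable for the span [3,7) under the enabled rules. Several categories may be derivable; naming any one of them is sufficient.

[0,8] S   <
  [0,2] S\N   >
    [0,1] "found" : (S\N)/(PP/N)
    [1,2] "ate" : PP/N
  [2,8] S\(S\N)   <
    [2,7] PP   >
      [2,3] "map" : PP/(NP/N)
      [3,7] NP/N   >S
        [3,5] (NP/NP)/N   <
          [3,4] "dog" : NP
          [4,5] "idea" : ((NP/NP)/N)\NP
        [5,7] NP/N   >S
          [5,6] "chased" : (NP/N)/N
          [6,7] "saw" : N/N
    [7,8] "river" : (S\(S\N))\PP

NP/N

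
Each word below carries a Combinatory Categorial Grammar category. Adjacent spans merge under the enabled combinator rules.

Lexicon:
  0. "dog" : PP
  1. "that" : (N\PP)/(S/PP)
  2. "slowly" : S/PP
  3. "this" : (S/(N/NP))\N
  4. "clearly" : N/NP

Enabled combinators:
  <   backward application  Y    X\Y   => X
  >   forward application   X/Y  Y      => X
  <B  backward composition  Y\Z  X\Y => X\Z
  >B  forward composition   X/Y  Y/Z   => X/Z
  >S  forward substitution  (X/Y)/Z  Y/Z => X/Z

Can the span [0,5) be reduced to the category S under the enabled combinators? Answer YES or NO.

YES

[0,5] S   >
  [0,4] S/(N/NP)   <
    [0,3] N   <
      [0,1] "dog" : PP
      [1,3] N\PP   >
        [1,2] "that" : (N\PP)/(S/PP)
        [2,3] "slowly" : S/PP
    [3,4] "this" : (S/(N/NP))\N
  [4,5] "clearly" : N/NP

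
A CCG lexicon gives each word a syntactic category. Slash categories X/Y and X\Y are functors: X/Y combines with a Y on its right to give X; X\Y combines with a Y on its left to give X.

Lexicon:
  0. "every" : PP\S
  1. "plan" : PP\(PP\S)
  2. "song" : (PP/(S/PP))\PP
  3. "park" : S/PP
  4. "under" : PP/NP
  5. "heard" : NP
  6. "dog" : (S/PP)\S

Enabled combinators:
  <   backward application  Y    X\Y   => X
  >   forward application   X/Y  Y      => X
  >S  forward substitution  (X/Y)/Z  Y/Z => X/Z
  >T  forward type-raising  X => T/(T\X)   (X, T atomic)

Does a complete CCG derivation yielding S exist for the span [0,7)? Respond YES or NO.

NO

PP\S PP\(PP\S) (PP/(S/PP))\PP S/PP PP/NP NP (S/PP)\S
CKY chart[0,7] = {N/(N\PP), NP/(NP\PP), PP, PP/(PP\PP), S/(S\PP)}; S ∉ chart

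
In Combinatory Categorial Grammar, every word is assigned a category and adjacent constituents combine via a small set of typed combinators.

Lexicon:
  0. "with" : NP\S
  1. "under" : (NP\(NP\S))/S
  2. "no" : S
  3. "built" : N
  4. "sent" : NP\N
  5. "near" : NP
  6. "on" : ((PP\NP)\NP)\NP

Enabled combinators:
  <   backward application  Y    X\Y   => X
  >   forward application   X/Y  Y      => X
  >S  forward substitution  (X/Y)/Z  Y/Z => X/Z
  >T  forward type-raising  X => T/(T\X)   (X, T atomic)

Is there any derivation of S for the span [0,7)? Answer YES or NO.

NO

NP\S (NP\(NP\S))/S S N NP\N NP ((PP\NP)\NP)\NP
CKY chart[0,7] = {N/(N\PP), NP/(NP\PP), PP, PP/(PP\PP), S/(S\PP)}; S ∉ chart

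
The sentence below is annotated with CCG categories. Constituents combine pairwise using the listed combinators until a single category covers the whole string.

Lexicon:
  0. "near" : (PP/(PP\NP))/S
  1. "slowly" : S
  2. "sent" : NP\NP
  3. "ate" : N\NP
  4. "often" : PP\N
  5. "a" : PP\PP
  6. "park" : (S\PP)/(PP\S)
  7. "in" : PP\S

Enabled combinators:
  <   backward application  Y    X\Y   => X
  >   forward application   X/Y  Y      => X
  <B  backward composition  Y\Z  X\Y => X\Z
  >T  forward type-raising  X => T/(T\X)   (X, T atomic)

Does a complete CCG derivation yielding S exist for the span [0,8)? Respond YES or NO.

YES

[0,8] S   <
  [0,6] PP   >
    [0,2] PP/(PP\NP)   >
      [0,1] "near" : (PP/(PP\NP))/S
      [1,2] "slowly" : S
    [2,6] PP\NP   <B
      [2,3] "sent" : NP\NP
      [3,6] PP\NP   <B
        [3,4] "ate" : N\NP
        [4,6] PP\N   <B
          [4,5] "often" : PP\N
          [5,6] "a" : PP\PP
  [6,8] S\PP   >
    [6,7] "park" : (S\PP)/(PP\S)
    [7,8] "in" : PP\S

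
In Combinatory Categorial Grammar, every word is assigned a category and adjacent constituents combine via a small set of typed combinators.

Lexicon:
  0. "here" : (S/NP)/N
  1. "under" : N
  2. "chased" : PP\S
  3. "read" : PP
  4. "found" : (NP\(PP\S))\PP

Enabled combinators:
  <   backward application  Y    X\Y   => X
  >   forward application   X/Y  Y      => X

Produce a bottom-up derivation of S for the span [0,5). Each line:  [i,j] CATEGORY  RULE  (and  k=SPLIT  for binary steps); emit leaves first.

[0,1] (S/NP)/N  lex  "here"
[1,2] N  lex  "under"
[0,2] S/NP  >  k=1
[2,3] PP\S  lex  "chased"
[3,4] PP  lex  "read"
[4,5] (NP\(PP\S))\PP  lex  "found"
[3,5] NP\(PP\S)  <  k=4
[2,5] NP  <  k=3
[0,5] S  >  k=2

[0,5] S   >
  [0,2] S/NP   >
    [0,1] "here" : (S/NP)/N
    [1,2] "under" : N
  [2,5] NP   <
    [2,3] "chased" : PP\S
    [3,5] NP\(PP\S)   <
      [3,4] "read" : PP
      [4,5] "found" : (NP\(PP\S))\PP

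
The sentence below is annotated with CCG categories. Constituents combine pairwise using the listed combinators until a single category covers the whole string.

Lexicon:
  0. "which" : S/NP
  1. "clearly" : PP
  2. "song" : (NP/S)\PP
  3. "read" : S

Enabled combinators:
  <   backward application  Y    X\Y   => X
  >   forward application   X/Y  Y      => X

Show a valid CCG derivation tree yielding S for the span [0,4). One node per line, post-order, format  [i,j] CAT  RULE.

[0,4] S   >
  [0,1] "which" : S/NP
  [1,4] NP   >
    [1,3] NP/S   <
      [1,2] "clearly" : PP
      [2,3] "song" : (NP/S)\PP
    [3,4] "read" : S

[0,1] S/NP  lex  "which"
[1,2] PP  lex  "clearly"
[2,3] (NP/S)\PP  lex  "song"
[1,3] NP/S  <  k=2
[3,4] S  lex  "read"
[1,4] NP  >  k=3
[0,4] S  >  k=1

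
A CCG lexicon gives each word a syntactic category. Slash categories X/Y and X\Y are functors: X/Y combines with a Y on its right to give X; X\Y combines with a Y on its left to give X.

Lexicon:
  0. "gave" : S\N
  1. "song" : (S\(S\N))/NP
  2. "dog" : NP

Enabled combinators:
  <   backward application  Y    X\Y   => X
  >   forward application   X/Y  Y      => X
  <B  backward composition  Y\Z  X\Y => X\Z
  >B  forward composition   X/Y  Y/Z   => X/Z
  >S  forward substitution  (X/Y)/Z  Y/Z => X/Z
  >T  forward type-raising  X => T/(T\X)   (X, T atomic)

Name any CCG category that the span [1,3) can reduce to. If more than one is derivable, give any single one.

[0,3] S   <
  [0,1] "gave" : S\N
  [1,3] S\(S\N)   >
    [1,2] "song" : (S\(S\N))/NP
    [2,3] "dog" : NP

S\(S\N)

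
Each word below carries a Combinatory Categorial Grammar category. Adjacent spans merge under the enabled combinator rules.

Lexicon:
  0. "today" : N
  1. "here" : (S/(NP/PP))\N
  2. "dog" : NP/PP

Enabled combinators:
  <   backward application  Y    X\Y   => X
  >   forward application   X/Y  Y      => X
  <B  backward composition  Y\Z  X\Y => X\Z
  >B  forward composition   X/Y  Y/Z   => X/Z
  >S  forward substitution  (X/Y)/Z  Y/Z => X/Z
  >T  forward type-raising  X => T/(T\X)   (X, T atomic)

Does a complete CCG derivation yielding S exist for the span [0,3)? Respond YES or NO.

YES

[0,3] S   >
  [0,2] S/(NP/PP)   <
    [0,1] "today" : N
    [1,2] "here" : (S/(NP/PP))\N
  [2,3] "dog" : NP/PP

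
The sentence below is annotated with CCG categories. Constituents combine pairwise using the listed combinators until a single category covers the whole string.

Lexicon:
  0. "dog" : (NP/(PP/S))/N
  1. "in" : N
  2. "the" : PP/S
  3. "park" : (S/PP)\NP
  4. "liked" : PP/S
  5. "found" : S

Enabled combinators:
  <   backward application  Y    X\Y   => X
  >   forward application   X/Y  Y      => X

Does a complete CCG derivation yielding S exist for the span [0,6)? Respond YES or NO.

[0,6] S   >
  [0,4] S/PP   <
    [0,3] NP   >
      [0,2] NP/(PP/S)   >
        [0,1] "dog" : (NP/(PP/S))/N
        [1,2] "in" : N
      [2,3] "the" : PP/S
    [3,4] "park" : (S/PP)\NP
  [4,6] PP   >
    [4,5] "liked" : PP/S
    [5,6] "found" : S

YES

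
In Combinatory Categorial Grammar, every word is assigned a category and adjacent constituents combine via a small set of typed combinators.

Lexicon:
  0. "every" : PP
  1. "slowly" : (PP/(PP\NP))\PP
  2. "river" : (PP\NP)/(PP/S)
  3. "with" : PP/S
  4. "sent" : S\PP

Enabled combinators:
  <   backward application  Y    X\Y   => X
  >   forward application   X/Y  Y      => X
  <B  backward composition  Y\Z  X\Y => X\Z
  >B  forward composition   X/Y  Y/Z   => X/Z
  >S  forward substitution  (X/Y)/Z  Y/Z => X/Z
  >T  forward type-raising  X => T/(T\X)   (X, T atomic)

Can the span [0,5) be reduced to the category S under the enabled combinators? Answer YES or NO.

YES

[0,5] S   <
  [0,4] PP   >
    [0,2] PP/(PP\NP)   <
      [0,1] "every" : PP
      [1,2] "slowly" : (PP/(PP\NP))\PP
    [2,4] PP\NP   >
      [2,3] "river" : (PP\NP)/(PP/S)
      [3,4] "with" : PP/S
  [4,5] "sent" : S\PP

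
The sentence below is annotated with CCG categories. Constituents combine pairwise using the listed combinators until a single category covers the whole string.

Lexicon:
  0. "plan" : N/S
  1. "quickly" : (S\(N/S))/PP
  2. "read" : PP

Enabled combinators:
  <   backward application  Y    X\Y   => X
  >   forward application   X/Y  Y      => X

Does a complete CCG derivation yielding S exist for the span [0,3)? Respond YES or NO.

[0,3] S   <
  [0,1] "plan" : N/S
  [1,3] S\(N/S)   >
    [1,2] "quickly" : (S\(N/S))/PP
    [2,3] "read" : PP

YES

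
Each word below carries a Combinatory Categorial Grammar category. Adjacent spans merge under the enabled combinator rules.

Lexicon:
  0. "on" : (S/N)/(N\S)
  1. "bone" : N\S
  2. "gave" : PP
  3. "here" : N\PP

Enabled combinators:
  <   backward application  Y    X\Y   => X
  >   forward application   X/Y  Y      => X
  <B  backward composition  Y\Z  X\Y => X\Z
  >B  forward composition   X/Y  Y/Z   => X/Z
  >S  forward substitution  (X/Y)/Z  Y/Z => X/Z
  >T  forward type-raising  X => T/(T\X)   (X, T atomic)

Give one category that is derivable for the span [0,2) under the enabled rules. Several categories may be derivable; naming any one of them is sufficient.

[0,4] S   >
  [0,2] S/N   >
    [0,1] "on" : (S/N)/(N\S)
    [1,2] "bone" : N\S
  [2,4] N   <
    [2,3] "gave" : PP
    [3,4] "here" : N\PP

S/N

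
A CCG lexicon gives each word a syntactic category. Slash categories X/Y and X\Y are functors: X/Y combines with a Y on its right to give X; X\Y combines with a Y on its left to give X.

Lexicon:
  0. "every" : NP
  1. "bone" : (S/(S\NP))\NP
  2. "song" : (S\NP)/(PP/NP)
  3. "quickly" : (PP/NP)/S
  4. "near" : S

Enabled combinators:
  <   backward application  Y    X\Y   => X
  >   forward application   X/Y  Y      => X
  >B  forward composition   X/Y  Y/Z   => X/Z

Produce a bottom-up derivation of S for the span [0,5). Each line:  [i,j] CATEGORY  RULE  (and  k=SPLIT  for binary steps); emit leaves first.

[0,1] NP  lex  "every"
[1,2] (S/(S\NP))\NP  lex  "bone"
[0,2] S/(S\NP)  <  k=1
[2,3] (S\NP)/(PP/NP)  lex  "song"
[3,4] (PP/NP)/S  lex  "quickly"
[4,5] S  lex  "near"
[3,5] PP/NP  >  k=4
[2,5] S\NP  >  k=3
[0,5] S  >  k=2

[0,5] S   >
  [0,2] S/(S\NP)   <
    [0,1] "every" : NP
    [1,2] "bone" : (S/(S\NP))\NP
  [2,5] S\NP   >
    [2,3] "song" : (S\NP)/(PP/NP)
    [3,5] PP/NP   >
      [3,4] "quickly" : (PP/NP)/S
      [4,5] "near" : S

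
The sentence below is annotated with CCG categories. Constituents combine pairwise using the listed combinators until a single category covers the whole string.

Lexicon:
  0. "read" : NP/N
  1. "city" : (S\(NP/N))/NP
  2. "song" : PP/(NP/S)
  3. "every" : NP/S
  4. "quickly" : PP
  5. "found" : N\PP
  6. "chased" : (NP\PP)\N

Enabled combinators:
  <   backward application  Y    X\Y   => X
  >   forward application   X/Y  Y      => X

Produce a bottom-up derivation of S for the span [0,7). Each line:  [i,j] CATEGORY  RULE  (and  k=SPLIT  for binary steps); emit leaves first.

[0,7] S   <
  [0,1] "read" : NP/N
  [1,7] S\(NP/N)   >
    [1,2] "city" : (S\(NP/N))/NP
    [2,7] NP   <
      [2,4] PP   >
        [2,3] "song" : PP/(NP/S)
        [3,4] "every" : NP/S
      [4,7] NP\PP   <
        [4,6] N   <
          [4,5] "quickly" : PP
          [5,6] "found" : N\PP
        [6,7] "chased" : (NP\PP)\N

[0,1] NP/N  lex  "read"
[1,2] (S\(NP/N))/NP  lex  "city"
[2,3] PP/(NP/S)  lex  "song"
[3,4] NP/S  lex  "every"
[2,4] PP  >  k=3
[4,5] PP  lex  "quickly"
[5,6] N\PP  lex  "found"
[4,6] N  <  k=5
[6,7] (NP\PP)\N  lex  "chased"
[4,7] NP\PP  <  k=6
[2,7] NP  <  k=4
[1,7] S\(NP/N)  >  k=2
[0,7] S  <  k=1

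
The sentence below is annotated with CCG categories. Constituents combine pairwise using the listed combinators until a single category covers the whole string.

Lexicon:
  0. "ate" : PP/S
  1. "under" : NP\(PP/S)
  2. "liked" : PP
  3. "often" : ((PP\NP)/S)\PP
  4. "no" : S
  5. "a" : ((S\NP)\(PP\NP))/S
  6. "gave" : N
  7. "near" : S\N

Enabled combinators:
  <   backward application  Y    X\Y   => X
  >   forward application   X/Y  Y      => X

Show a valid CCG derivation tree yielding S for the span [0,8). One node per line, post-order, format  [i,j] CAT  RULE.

[0,8] S   <
  [0,2] NP   <
    [0,1] "ate" : PP/S
    [1,2] "under" : NP\(PP/S)
  [2,8] S\NP   <
    [2,5] PP\NP   >
      [2,4] (PP\NP)/S   <
        [2,3] "liked" : PP
        [3,4] "often" : ((PP\NP)/S)\PP
      [4,5] "no" : S
    [5,8] (S\NP)\(PP\NP)   >
      [5,6] "a" : ((S\NP)\(PP\NP))/S
      [6,8] S   <
        [6,7] "gave" : N
        [7,8] "near" : S\N

[0,1] PP/S  lex  "ate"
[1,2] NP\(PP/S)  lex  "under"
[0,2] NP  <  k=1
[2,3] PP  lex  "liked"
[3,4] ((PP\NP)/S)\PP  lex  "often"
[2,4] (PP\NP)/S  <  k=3
[4,5] S  lex  "no"
[2,5] PP\NP  >  k=4
[5,6] ((S\NP)\(PP\NP))/S  lex  "a"
[6,7] N  lex  "gave"
[7,8] S\N  lex  "near"
[6,8] S  <  k=7
[5,8] (S\NP)\(PP\NP)  >  k=6
[2,8] S\NP  <  k=5
[0,8] S  <  k=2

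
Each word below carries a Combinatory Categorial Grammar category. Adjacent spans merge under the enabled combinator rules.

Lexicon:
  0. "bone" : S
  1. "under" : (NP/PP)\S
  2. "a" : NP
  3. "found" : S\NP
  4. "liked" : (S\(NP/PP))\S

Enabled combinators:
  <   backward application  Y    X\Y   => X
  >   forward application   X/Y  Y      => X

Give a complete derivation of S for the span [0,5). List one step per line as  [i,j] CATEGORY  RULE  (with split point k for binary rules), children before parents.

[0,5] S   <
  [0,2] NP/PP   <
    [0,1] "bone" : S
    [1,2] "under" : (NP/PP)\S
  [2,5] S\(NP/PP)   <
    [2,4] S   <
      [2,3] "a" : NP
      [3,4] "found" : S\NP
    [4,5] "liked" : (S\(NP/PP))\S

[0,1] S  lex  "bone"
[1,2] (NP/PP)\S  lex  "under"
[0,2] NP/PP  <  k=1
[2,3] NP  lex  "a"
[3,4] S\NP  lex  "found"
[2,4] S  <  k=3
[4,5] (S\(NP/PP))\S  lex  "liked"
[2,5] S\(NP/PP)  <  k=4
[0,5] S  <  k=2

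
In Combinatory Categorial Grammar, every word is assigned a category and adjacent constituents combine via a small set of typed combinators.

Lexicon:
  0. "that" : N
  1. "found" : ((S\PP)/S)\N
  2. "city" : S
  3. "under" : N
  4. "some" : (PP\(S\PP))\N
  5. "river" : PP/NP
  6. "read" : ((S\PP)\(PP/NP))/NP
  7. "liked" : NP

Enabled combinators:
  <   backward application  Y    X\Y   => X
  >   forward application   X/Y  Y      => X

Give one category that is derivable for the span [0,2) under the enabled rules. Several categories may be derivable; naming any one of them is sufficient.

(S\PP)/S

[0,8] S   <
  [0,5] PP   <
    [0,3] S\PP   >
      [0,2] (S\PP)/S   <
        [0,1] "that" : N
        [1,2] "found" : ((S\PP)/S)\N
      [2,3] "city" : S
    [3,5] PP\(S\PP)   <
      [3,4] "under" : N
      [4,5] "some" : (PP\(S\PP))\N
  [5,8] S\PP   <
    [5,6] "river" : PP/NP
    [6,8] (S\PP)\(PP/NP)   >
      [6,7] "read" : ((S\PP)\(PP/NP))/NP
      [7,8] "liked" : NP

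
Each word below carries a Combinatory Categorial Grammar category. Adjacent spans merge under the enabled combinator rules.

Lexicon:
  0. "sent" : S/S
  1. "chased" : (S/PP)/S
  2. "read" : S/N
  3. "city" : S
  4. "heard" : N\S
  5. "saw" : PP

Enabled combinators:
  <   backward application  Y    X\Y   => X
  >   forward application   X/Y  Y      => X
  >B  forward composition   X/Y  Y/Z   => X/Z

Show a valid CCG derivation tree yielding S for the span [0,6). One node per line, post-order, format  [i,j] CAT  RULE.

[0,1] S/S  lex  "sent"
[1,2] (S/PP)/S  lex  "chased"
[2,3] S/N  lex  "read"
[3,4] S  lex  "city"
[4,5] N\S  lex  "heard"
[3,5] N  <  k=4
[2,5] S  >  k=3
[1,5] S/PP  >  k=2
[0,5] S/PP  >B  k=1
[5,6] PP  lex  "saw"
[0,6] S  >  k=5

[0,6] S   >
  [0,5] S/PP   >B
    [0,1] "sent" : S/S
    [1,5] S/PP   >
      [1,2] "chased" : (S/PP)/S
      [2,5] S   >
        [2,3] "read" : S/N
        [3,5] N   <
          [3,4] "city" : S
          [4,5] "heard" : N\S
  [5,6] "saw" : PP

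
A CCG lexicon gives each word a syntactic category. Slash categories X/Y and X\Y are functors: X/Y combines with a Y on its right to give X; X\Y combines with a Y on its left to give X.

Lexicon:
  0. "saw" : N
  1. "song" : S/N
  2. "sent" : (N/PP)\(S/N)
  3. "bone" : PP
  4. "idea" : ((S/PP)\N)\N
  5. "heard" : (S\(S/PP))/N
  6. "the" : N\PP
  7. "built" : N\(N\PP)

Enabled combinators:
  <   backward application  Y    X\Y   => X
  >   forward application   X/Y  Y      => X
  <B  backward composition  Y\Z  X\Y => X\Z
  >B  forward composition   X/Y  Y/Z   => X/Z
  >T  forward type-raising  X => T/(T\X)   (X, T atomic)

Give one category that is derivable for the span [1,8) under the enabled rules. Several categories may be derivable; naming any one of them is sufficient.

[0,8] S   <
  [0,1] "saw" : N
  [1,8] S\N   <B
    [1,5] (S/PP)\N   <
      [1,4] N   >
        [1,3] N/PP   <
          [1,2] "song" : S/N
          [2,3] "sent" : (N/PP)\(S/N)
        [3,4] "bone" : PP
      [4,5] "idea" : ((S/PP)\N)\N
    [5,8] S\(S/PP)   >
      [5,6] "heard" : (S\(S/PP))/N
      [6,8] N   <
        [6,7] "the" : N\PP
        [7,8] "built" : N\(N\PP)

S\N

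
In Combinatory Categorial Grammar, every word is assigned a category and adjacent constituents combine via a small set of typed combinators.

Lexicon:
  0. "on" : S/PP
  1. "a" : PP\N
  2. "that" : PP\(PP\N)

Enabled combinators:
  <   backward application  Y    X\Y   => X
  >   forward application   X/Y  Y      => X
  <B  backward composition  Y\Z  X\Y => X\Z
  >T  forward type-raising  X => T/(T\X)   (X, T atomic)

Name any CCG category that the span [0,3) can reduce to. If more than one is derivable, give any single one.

[0,3] S   >
  [0,1] "on" : S/PP
  [1,3] PP   <
    [1,2] "a" : PP\N
    [2,3] "that" : PP\(PP\N)

S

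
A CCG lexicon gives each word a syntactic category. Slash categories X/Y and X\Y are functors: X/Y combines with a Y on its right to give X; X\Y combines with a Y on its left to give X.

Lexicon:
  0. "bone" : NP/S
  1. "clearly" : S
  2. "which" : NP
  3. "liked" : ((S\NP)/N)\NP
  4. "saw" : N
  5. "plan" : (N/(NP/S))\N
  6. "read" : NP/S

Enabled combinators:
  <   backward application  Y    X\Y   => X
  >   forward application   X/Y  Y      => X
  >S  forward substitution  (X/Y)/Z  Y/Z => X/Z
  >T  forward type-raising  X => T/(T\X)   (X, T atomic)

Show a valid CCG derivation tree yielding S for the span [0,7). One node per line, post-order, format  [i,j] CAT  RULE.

[0,1] NP/S  lex  "bone"
[1,2] S  lex  "clearly"
[0,2] NP  >  k=1
[2,3] NP  lex  "which"
[3,4] ((S\NP)/N)\NP  lex  "liked"
[2,4] (S\NP)/N  <  k=3
[4,5] N  lex  "saw"
[5,6] (N/(NP/S))\N  lex  "plan"
[4,6] N/(NP/S)  <  k=5
[6,7] NP/S  lex  "read"
[4,7] N  >  k=6
[2,7] S\NP  >  k=4
[0,7] S  <  k=2

[0,7] S   <
  [0,2] NP   >
    [0,1] "bone" : NP/S
    [1,2] "clearly" : S
  [2,7] S\NP   >
    [2,4] (S\NP)/N   <
      [2,3] "which" : NP
      [3,4] "liked" : ((S\NP)/N)\NP
    [4,7] N   >
      [4,6] N/(NP/S)   <
        [4,5] "saw" : N
        [5,6] "plan" : (N/(NP/S))\N
      [6,7] "read" : NP/S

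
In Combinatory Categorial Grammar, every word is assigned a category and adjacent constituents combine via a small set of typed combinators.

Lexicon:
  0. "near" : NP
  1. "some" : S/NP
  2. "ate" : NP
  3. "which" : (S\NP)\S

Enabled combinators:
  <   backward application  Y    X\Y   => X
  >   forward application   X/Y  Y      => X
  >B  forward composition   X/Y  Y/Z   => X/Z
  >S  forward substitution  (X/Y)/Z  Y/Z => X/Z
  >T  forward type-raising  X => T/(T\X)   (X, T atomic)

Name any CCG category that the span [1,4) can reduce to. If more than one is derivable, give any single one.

[0,4] S   <
  [0,1] "near" : NP
  [1,4] S\NP   <
    [1,3] S   >
      [1,2] "some" : S/NP
      [2,3] "ate" : NP
    [3,4] "which" : (S\NP)\S

S\NP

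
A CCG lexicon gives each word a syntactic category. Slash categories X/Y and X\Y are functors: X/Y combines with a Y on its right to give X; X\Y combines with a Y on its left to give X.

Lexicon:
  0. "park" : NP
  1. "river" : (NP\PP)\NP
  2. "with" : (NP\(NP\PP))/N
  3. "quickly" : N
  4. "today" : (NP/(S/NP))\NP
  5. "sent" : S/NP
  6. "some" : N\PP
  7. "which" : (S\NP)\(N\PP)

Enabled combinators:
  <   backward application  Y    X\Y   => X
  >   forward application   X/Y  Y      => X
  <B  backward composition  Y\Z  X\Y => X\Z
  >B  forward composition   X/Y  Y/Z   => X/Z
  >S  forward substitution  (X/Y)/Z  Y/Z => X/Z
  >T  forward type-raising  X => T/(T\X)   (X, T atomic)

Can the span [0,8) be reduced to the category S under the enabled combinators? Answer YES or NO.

[0,8] S   <
  [0,6] NP   >
    [0,5] NP/(S/NP)   <
      [0,4] NP   <
        [0,2] NP\PP   <
          [0,1] "park" : NP
          [1,2] "river" : (NP\PP)\NP
        [2,4] NP\(NP\PP)   >
          [2,3] "with" : (NP\(NP\PP))/N
          [3,4] "quickly" : N
      [4,5] "today" : (NP/(S/NP))\NP
    [5,6] "sent" : S/NP
  [6,8] S\NP   <
    [6,7] "some" : N\PP
    [7,8] "which" : (S\NP)\(N\PP)

YES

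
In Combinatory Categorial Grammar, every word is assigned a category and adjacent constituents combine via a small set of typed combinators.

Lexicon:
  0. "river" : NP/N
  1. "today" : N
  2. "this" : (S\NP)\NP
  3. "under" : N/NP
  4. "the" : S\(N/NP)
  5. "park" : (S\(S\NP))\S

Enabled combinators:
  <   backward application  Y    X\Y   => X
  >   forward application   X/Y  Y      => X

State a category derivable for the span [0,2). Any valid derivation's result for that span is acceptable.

NP

[0,6] S   <
  [0,3] S\NP   <
    [0,2] NP   >
      [0,1] "river" : NP/N
      [1,2] "today" : N
    [2,3] "this" : (S\NP)\NP
  [3,6] S\(S\NP)   <
    [3,5] S   <
      [3,4] "under" : N/NP
      [4,5] "the" : S\(N/NP)
    [5,6] "park" : (S\(S\NP))\S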